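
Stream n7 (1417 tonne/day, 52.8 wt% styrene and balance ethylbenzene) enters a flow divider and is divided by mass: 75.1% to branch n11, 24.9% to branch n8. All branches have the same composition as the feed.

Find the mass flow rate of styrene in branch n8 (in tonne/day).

Branch n8 total = 0.249×1417 = 352.83 tonne/day.
styrene in n8 = 0.528×352.83 = 186.3 tonne/day.

186.3 tonne/day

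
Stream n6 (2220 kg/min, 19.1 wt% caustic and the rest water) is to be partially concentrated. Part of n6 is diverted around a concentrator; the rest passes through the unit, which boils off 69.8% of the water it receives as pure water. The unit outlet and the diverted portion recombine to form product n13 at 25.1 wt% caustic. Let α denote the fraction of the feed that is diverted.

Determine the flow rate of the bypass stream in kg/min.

1280 kg/min

All 2220×0.191 = 424.02 kg/min of caustic reaches n13, so n13 = 424.02/0.251 = 1689.3 kg/min and vapour = 530.68 kg/min.
The evaporator receives (1−α)·2220 of feed at 0.809 water and removes 0.698 of that water:
0.698×0.809×(1−α)×2220 = 530.68
(1−α) = 530.68/1253.6 = 0.4233;  α = 0.5767.
Bypass flow = 0.5767×2220 = 1280.2 kg/min.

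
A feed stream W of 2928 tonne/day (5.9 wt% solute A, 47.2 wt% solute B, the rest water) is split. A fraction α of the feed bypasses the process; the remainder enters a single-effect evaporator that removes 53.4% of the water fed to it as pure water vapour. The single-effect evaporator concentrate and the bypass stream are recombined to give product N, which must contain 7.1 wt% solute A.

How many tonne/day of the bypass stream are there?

952 tonne/day

All 2928×0.059 = 172.75 tonne/day of solute A reaches N, so N = 172.75/0.071 = 2433.1 tonne/day and vapour = 494.87 tonne/day.
The evaporator receives (1−α)·2928 of feed at 0.469 water and removes 0.534 of that water:
0.534×0.469×(1−α)×2928 = 494.87
(1−α) = 494.87/733.31 = 0.6749;  α = 0.3251.
Bypass flow = 0.3251×2928 = 952.03 tonne/day.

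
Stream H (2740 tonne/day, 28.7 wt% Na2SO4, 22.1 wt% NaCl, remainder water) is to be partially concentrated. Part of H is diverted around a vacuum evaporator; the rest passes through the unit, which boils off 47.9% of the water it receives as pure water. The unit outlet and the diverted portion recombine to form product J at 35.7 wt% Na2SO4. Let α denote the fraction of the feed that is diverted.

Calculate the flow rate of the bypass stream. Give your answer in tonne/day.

All 2740×0.287 = 786.38 tonne/day of Na2SO4 reaches J, so J = 786.38/0.357 = 2202.7 tonne/day and vapour = 537.25 tonne/day.
The evaporator receives (1−α)·2740 of feed at 0.492 water and removes 0.479 of that water:
0.479×0.492×(1−α)×2740 = 537.25
(1−α) = 537.25/645.73 = 0.8320;  α = 0.1680.
Bypass flow = 0.1680×2740 = 460.29 tonne/day.

460.3 tonne/day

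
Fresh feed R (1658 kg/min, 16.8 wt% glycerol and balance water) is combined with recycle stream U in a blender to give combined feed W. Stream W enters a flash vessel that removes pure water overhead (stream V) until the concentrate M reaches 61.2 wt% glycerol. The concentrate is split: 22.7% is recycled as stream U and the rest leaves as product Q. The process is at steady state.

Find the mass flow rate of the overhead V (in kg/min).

1203 kg/min

Overall glycerol balance (none leaves overhead): glycerol in fresh feed = glycerol in product, i.e. 1658×0.168 = (1−0.227)·M·0.612.
M = 278.54/(0.612×0.773) = 588.79 kg/min.
Recycle U = 0.227×588.79 = 133.66 kg/min.
Combined feed W = 1658 + 133.66 = 1791.7 kg/min.
Overhead V = W − M = 1791.7 − 588.79 = 1202.9 kg/min.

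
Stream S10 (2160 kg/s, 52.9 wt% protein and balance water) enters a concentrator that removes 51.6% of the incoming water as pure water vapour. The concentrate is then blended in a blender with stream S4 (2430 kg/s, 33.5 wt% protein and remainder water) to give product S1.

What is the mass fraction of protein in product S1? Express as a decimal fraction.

0.481

Vapour removed = 0.516×0.471×2160 = 524.96 kg/s; concentrate = 1635 kg/s.
protein reaching the mixer = 1142.6 (from concentrate) + 2430×0.335 = 1956.7 kg/s.
Product flow = 1635 + 2430 = 4065 kg/s; protein fraction = 0.481.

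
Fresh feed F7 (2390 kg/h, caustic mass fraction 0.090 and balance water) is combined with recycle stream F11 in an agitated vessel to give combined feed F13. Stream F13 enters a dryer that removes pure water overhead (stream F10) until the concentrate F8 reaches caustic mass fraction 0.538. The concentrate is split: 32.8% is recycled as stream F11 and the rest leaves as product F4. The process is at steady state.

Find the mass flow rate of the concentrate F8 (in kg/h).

Overall caustic balance (none leaves overhead): caustic in fresh feed = caustic in product, i.e. 2390×0.090 = (1−0.328)·F8·0.538.
F8 = 215.1/(0.538×0.672) = 594.96 kg/h.

595 kg/h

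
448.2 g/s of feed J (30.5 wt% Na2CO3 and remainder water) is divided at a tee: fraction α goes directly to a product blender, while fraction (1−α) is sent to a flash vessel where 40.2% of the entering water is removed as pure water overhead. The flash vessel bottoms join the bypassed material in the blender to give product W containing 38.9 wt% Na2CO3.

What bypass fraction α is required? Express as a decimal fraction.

All 448.2×0.305 = 136.7 g/s of Na2CO3 reaches W, so W = 136.7/0.389 = 351.42 g/s and vapour = 96.784 g/s.
The evaporator receives (1−α)·448.2 of feed at 0.695 water and removes 0.402 of that water:
0.402×0.695×(1−α)×448.2 = 96.784
(1−α) = 96.784/125.22 = 0.7729;  α = 0.2271.

0.227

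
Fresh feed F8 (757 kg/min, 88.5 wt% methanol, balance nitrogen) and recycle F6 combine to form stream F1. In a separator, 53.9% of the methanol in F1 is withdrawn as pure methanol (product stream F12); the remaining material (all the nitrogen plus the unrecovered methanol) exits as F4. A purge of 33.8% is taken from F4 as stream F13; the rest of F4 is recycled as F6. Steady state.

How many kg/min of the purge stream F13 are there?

237.3 kg/min

nitrogen enters only via F8 and leaves only via the purge: 757×0.115 = 0.338×(nitrogen in F4), and the separator passes all nitrogen, so nitrogen in F1 = nitrogen in F4 = 257.56 kg/min.
methanol in F1: m_A = 757×0.885 + (1−0.338)·(1−0.539)·m_A, so m_A = 669.95/0.6948 = 964.2 kg/min.
F4 = (1−0.539)×964.2 + 257.56 = 702.06 kg/min.
Purge F13 = 0.338×702.06 = 237.3 kg/min.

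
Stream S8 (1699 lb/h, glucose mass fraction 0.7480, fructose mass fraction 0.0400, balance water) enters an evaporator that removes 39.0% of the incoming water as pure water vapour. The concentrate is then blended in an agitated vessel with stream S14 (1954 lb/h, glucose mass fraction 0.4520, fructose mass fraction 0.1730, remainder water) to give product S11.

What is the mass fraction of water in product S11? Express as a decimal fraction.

Vapour removed = 0.390×0.212×1699 = 140.47 lb/h; concentrate = 1558.5 lb/h.
water reaching the mixer = 219.71 (from concentrate) + 1954×0.375 = 952.46 lb/h.
Product flow = 1558.5 + 1954 = 3512.5 lb/h; water fraction = 0.2712.

0.2712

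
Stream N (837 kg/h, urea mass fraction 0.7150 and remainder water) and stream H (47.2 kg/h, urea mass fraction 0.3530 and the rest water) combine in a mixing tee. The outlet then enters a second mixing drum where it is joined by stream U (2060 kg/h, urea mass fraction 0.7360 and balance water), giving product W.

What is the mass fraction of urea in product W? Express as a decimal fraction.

Overall, product flow = 2944.2 kg/h.
urea in = 837×0.715 + 47.2×0.353 + 2060×0.736 = 2131.3 kg/h.
urea fraction in W = 0.7239.

0.7239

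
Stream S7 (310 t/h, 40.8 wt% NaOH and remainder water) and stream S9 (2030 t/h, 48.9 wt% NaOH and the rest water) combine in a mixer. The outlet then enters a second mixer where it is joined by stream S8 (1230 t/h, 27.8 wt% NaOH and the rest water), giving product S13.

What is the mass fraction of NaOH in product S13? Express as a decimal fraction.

0.4093

Overall, product flow = 3570 t/h.
NaOH in = 310×0.408 + 2030×0.489 + 1230×0.278 = 1461.1 t/h.
NaOH fraction in S13 = 0.4093.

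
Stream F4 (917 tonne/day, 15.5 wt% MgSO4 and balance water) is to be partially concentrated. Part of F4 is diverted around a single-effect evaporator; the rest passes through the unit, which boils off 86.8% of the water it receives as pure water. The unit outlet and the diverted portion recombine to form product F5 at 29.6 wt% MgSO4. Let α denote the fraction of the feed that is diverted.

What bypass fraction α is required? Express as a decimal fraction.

All 917×0.155 = 142.13 tonne/day of MgSO4 reaches F5, so F5 = 142.13/0.296 = 480.19 tonne/day and vapour = 436.81 tonne/day.
The evaporator receives (1−α)·917 of feed at 0.845 water and removes 0.868 of that water:
0.868×0.845×(1−α)×917 = 436.81
(1−α) = 436.81/672.58 = 0.6495;  α = 0.3505.

0.351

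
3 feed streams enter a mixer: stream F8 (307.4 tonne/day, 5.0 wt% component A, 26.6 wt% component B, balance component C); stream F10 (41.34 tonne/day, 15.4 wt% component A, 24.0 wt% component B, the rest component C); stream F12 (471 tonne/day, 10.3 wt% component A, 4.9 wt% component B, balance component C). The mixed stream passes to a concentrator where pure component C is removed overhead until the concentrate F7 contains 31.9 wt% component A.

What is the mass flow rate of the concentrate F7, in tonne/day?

component A entering = 307.4×0.050 + 41.34×0.154 + 471×0.103 = 70.249 tonne/day.
All component A reports to F7, so F7 = 70.249/0.319 = 220.22 tonne/day.

220.2 tonne/day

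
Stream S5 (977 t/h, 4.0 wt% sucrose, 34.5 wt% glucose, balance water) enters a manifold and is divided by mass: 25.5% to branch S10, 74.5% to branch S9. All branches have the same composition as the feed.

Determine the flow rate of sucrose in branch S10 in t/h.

Branch S10 total = 0.255×977 = 249.13 t/h.
sucrose in S10 = 0.040×249.13 = 9.9654 t/h.

9.965 t/h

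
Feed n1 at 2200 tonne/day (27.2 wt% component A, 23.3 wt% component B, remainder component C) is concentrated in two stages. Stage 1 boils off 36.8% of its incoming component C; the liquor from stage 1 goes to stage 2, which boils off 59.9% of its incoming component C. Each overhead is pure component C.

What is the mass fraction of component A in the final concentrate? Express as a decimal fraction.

0.431

component C in feed = 2200×0.495 = 1089 tonne/day.
After stage 1: component C left = (1−0.368)×1089 = 688.25; stream total = 1799.2 tonne/day.
After stage 2: component C left = (1−0.599)×688.25 = 275.99; final concentrate = 1387 tonne/day.
component A fraction = 598.4/1387 = 0.431.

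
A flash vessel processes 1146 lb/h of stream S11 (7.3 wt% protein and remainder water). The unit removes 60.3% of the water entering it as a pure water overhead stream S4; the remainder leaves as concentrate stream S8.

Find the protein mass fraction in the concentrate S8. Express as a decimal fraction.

protein is not removed: 1146×0.073 = 83.658 lb/h of protein enters S8.
water entering = 1146×0.927 = 1062.3 lb/h; overhead removed = 0.603×1062.3 = 640.59 lb/h.
Concentrate = 1146 − 640.59 = 505.41 lb/h.
Mass fraction = 83.658/505.41 = 0.166.

0.166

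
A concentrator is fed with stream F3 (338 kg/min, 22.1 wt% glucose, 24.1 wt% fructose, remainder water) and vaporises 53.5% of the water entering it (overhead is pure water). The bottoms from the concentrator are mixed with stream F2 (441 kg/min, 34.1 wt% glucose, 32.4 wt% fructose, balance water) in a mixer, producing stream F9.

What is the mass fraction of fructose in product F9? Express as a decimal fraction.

0.329

Vapour removed = 0.535×0.538×338 = 97.287 kg/min; concentrate = 240.71 kg/min.
fructose reaching the mixer = 81.458 (from concentrate) + 441×0.324 = 224.34 kg/min.
Product flow = 240.71 + 441 = 681.71 kg/min; fructose fraction = 0.329.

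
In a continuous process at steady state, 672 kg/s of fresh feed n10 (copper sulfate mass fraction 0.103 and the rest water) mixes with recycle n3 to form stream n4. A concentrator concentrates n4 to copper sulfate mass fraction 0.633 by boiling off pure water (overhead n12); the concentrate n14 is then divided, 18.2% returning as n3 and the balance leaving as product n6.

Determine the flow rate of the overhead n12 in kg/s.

562.7 kg/s

Overall copper sulfate balance (none leaves overhead): copper sulfate in fresh feed = copper sulfate in product, i.e. 672×0.103 = (1−0.182)·n14·0.633.
n14 = 69.216/(0.633×0.818) = 133.67 kg/s.
Recycle n3 = 0.182×133.67 = 24.329 kg/s.
Combined feed n4 = 672 + 24.329 = 696.33 kg/s.
Overhead n12 = n4 − n14 = 696.33 − 133.67 = 562.65 kg/s.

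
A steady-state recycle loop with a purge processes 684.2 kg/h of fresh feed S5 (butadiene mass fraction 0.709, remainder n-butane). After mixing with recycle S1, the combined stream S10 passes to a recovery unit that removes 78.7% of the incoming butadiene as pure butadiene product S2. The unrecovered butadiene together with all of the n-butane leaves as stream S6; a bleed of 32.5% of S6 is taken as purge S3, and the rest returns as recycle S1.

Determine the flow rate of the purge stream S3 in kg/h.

n-butane enters only via S5 and leaves only via the purge: 684.2×0.291 = 0.325×(n-butane in S6), and the recovery unit passes all n-butane, so n-butane in S10 = n-butane in S6 = 612.62 kg/h.
butadiene in S10: m_A = 684.2×0.709 + (1−0.325)·(1−0.787)·m_A, so m_A = 485.1/0.8562 = 566.55 kg/h.
S6 = (1−0.787)×566.55 + 612.62 = 733.3 kg/h.
Purge S3 = 0.325×733.3 = 238.32 kg/h.

238.3 kg/h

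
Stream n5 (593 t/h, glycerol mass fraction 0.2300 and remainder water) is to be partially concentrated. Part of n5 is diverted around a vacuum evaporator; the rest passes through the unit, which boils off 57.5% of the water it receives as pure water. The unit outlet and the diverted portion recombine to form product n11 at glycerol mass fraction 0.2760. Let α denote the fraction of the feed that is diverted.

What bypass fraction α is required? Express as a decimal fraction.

0.624

All 593×0.230 = 136.39 t/h of glycerol reaches n11, so n11 = 136.39/0.276 = 494.17 t/h and vapour = 98.833 t/h.
The evaporator receives (1−α)·593 of feed at 0.770 water and removes 0.575 of that water:
0.575×0.770×(1−α)×593 = 98.833
(1−α) = 98.833/262.55 = 0.3764;  α = 0.6236.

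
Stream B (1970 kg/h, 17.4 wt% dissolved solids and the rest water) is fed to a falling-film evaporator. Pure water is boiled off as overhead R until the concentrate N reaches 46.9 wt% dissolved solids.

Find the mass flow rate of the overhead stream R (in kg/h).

1239 kg/h

dissolved solids is conserved: 1970×0.174 = 342.78 kg/h all reports to the concentrate.
Concentrate = 342.78/(target fraction) = 730.87 kg/h.
Overhead = 1970 − 730.87 = 1239.1 kg/h.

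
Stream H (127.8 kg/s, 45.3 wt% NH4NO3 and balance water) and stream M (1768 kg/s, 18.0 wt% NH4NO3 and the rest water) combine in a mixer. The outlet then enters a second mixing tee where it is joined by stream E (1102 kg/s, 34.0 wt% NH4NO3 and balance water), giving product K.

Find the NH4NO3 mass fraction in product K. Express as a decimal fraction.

0.2505

Overall, product flow = 2997.8 kg/s.
NH4NO3 in = 127.8×0.453 + 1768×0.180 + 1102×0.340 = 750.81 kg/s.
NH4NO3 fraction in K = 0.2505.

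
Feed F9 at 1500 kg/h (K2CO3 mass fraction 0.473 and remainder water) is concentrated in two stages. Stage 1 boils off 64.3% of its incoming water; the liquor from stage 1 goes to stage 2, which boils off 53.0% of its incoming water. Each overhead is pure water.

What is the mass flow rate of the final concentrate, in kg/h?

842.1 kg/h

water in feed = 1500×0.527 = 790.5 kg/h.
After stage 1: water left = (1−0.643)×790.5 = 282.21; stream total = 991.71 kg/h.
After stage 2: water left = (1−0.530)×282.21 = 132.64; final concentrate = 842.14 kg/h.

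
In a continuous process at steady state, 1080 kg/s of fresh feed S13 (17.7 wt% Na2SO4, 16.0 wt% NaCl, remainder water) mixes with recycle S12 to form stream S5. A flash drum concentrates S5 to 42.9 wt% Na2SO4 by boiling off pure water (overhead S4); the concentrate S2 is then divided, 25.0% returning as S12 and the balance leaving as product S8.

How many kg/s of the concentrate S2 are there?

Overall Na2SO4 balance (none leaves overhead): Na2SO4 in fresh feed = Na2SO4 in product, i.e. 1080×0.177 = (1−0.250)·S2·0.429.
S2 = 191.16/(0.429×0.750) = 594.13 kg/s.

594.1 kg/s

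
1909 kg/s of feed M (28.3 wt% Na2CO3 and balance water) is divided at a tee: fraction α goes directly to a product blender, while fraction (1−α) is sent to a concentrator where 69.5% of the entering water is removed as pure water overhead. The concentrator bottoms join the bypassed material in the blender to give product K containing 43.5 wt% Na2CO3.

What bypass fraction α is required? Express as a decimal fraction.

All 1909×0.283 = 540.25 kg/s of Na2CO3 reaches K, so K = 540.25/0.435 = 1241.9 kg/s and vapour = 667.05 kg/s.
The evaporator receives (1−α)·1909 of feed at 0.717 water and removes 0.695 of that water:
0.695×0.717×(1−α)×1909 = 667.05
(1−α) = 667.05/951.28 = 0.7012;  α = 0.2988.

0.299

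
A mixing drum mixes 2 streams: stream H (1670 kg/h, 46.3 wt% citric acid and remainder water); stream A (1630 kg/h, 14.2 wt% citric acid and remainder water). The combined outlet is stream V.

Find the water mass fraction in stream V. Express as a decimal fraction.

Total flow out = 1670 + 1630 = 3300 kg/h.
water in = 1670×0.537 + 1630×0.858 = 2295.3 kg/h.
water mass fraction in V = 2295.3/3300 = 0.696.

0.696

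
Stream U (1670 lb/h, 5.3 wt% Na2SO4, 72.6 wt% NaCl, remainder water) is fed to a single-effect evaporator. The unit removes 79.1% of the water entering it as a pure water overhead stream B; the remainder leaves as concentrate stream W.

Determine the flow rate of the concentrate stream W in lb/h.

water entering = 1670×0.221 = 369.07 lb/h; overhead removed = 0.791×369.07 = 291.93 lb/h.
Concentrate = 1670 − 291.93 = 1378.1 lb/h.

1378 lb/h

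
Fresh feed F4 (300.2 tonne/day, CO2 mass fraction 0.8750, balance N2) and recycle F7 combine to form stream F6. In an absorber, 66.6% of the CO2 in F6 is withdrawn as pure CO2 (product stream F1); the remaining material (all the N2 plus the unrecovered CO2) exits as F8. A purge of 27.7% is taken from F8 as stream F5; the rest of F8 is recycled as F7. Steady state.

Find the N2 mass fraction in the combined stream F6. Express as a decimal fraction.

0.2812

N2 enters only via F4 and leaves only via the purge: 300.2×0.125 = 0.277×(N2 in F8), and the absorber passes all N2, so N2 in F6 = N2 in F8 = 135.47 tonne/day.
CO2 in F6: m_A = 300.2×0.875 + (1−0.277)·(1−0.666)·m_A, so m_A = 262.68/0.7585 = 346.3 tonne/day.
F6 = 346.3 + 135.47 = 481.77 tonne/day.
N2 fraction in F6 = 135.47/481.77 = 0.2812.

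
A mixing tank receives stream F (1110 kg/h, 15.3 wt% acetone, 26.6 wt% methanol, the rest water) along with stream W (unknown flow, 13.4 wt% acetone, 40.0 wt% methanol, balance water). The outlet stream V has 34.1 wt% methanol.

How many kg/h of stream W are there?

Let W be the unknown flow. Total out = 1110 + W.
methanol balance: 295.26 + 0.400·W = 0.341·(1110 + W)
(0.400 − 0.341)·W = 0.341×1110 − 295.26 = 83.25
W = 83.25 / 0.059 = 1411 kg/h

1411 kg/h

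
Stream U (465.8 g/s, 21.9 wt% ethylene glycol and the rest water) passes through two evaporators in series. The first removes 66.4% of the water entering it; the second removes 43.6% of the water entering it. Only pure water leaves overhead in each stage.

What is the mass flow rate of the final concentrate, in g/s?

water in feed = 465.8×0.781 = 363.79 g/s.
After stage 1: water left = (1−0.664)×363.79 = 122.23; stream total = 224.24 g/s.
After stage 2: water left = (1−0.436)×122.23 = 68.94; final concentrate = 170.95 g/s.

170.9 g/s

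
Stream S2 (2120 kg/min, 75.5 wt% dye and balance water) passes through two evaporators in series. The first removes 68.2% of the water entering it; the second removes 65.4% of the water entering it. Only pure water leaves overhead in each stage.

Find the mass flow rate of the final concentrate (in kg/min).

water in feed = 2120×0.245 = 519.4 kg/min.
After stage 1: water left = (1−0.682)×519.4 = 165.17; stream total = 1765.8 kg/min.
After stage 2: water left = (1−0.654)×165.17 = 57.149; final concentrate = 1657.7 kg/min.

1658 kg/min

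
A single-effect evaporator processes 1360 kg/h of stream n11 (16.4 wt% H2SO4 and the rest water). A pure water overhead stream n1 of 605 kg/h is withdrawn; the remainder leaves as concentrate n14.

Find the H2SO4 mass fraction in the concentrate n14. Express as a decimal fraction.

H2SO4 is not removed: 1360×0.164 = 223.04 kg/h of H2SO4 enters n14.
Concentrate = 1360 − 605 = 755 kg/h.
Mass fraction = 223.04/755 = 0.295.

0.295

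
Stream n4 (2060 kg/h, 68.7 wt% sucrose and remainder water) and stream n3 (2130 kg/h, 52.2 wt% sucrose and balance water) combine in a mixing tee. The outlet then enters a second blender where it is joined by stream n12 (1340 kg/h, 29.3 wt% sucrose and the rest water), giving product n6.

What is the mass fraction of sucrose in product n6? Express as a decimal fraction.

Overall, product flow = 5530 kg/h.
sucrose in = 2060×0.687 + 2130×0.522 + 1340×0.293 = 2919.7 kg/h.
sucrose fraction in n6 = 0.528.

0.528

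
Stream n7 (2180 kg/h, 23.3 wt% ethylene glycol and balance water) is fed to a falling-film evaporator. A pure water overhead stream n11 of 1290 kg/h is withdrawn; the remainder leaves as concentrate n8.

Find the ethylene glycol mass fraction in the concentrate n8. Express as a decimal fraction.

0.5707

ethylene glycol is not removed: 2180×0.233 = 507.94 kg/h of ethylene glycol enters n8.
Concentrate = 2180 − 1290 = 890 kg/h.
Mass fraction = 507.94/890 = 0.5707.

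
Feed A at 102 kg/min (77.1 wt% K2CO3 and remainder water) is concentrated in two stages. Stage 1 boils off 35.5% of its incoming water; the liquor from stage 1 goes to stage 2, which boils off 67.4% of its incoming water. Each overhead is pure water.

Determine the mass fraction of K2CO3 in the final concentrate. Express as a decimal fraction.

water in feed = 102×0.229 = 23.358 kg/min.
After stage 1: water left = (1−0.355)×23.358 = 15.066; stream total = 93.708 kg/min.
After stage 2: water left = (1−0.674)×15.066 = 4.9115; final concentrate = 83.553 kg/min.
K2CO3 fraction = 78.642/83.553 = 0.941.

0.941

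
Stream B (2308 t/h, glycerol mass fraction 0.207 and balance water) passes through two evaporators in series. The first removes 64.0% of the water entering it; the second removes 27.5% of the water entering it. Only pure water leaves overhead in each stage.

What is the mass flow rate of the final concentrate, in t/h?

water in feed = 2308×0.793 = 1830.2 t/h.
After stage 1: water left = (1−0.640)×1830.2 = 658.89; stream total = 1136.6 t/h.
After stage 2: water left = (1−0.275)×658.89 = 477.69; final concentrate = 955.45 t/h.

955.4 t/h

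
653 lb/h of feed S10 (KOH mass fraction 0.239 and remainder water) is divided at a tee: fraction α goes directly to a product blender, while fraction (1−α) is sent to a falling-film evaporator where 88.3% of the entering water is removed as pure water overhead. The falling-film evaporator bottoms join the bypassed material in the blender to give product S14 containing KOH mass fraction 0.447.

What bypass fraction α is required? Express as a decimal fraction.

0.308

All 653×0.239 = 156.07 lb/h of KOH reaches S14, so S14 = 156.07/0.447 = 349.14 lb/h and vapour = 303.86 lb/h.
The evaporator receives (1−α)·653 of feed at 0.761 water and removes 0.883 of that water:
0.883×0.761×(1−α)×653 = 303.86
(1−α) = 303.86/438.79 = 0.6925;  α = 0.3075.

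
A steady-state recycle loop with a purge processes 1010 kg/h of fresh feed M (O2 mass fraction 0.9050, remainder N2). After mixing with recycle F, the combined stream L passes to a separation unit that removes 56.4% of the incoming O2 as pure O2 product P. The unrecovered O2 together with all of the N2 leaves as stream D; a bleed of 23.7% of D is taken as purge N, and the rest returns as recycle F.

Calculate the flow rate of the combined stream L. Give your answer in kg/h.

N2 enters only via M and leaves only via the purge: 1010×0.095 = 0.237×(N2 in D), and the separation unit passes all N2, so N2 in L = N2 in D = 404.85 kg/h.
O2 in L: m_A = 1010×0.905 + (1−0.237)·(1−0.564)·m_A, so m_A = 914.05/0.6673 = 1369.7 kg/h.
L = 1369.7 + 404.85 = 1774.6 kg/h.

1775 kg/h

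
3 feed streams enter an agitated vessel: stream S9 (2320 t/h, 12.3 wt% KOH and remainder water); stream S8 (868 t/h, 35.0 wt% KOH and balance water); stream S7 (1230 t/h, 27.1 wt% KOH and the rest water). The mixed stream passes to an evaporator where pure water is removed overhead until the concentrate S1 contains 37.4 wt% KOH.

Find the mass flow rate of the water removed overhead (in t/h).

KOH entering = 2320×0.123 + 868×0.350 + 1230×0.271 = 922.49 t/h.
All KOH reports to S1, so S1 = 922.49/0.374 = 2466.6 t/h.
Total feed = 4418 t/h; overhead = 4418 − 2466.6 = 1951.4 t/h.

1951 t/h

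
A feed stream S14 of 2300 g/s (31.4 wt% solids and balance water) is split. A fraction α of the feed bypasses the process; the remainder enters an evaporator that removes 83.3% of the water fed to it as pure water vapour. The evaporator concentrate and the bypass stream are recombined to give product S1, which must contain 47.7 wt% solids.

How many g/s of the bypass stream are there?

924.6 g/s

All 2300×0.314 = 722.2 g/s of solids reaches S1, so S1 = 722.2/0.477 = 1514 g/s and vapour = 785.95 g/s.
The evaporator receives (1−α)·2300 of feed at 0.686 water and removes 0.833 of that water:
0.833×0.686×(1−α)×2300 = 785.95
(1−α) = 785.95/1314.3 = 0.5980;  α = 0.4020.
Bypass flow = 0.4020×2300 = 924.6 g/s.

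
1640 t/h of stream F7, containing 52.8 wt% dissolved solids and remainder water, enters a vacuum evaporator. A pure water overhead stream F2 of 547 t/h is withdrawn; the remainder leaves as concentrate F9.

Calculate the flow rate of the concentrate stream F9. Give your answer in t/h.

Concentrate = 1640 − 547 = 1093 t/h.

1093 t/h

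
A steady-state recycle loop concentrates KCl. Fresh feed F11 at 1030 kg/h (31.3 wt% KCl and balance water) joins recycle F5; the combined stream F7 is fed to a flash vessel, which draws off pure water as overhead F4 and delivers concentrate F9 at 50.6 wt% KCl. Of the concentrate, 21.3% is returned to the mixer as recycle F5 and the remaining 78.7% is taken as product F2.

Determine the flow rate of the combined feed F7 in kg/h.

1202 kg/h

Overall KCl balance (none leaves overhead): KCl in fresh feed = KCl in product, i.e. 1030×0.313 = (1−0.213)·F9·0.506.
F9 = 322.39/(0.506×0.787) = 809.57 kg/h.
Recycle F5 = 0.213×809.57 = 172.44 kg/h.
Combined feed F7 = 1030 + 172.44 = 1202.4 kg/h.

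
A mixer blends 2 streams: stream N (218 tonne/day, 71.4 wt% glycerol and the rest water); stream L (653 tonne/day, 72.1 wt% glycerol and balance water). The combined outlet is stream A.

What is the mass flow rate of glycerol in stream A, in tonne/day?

626.5 tonne/day

glycerol out = glycerol in = 218×0.714 + 653×0.721 = 626.46 tonne/day.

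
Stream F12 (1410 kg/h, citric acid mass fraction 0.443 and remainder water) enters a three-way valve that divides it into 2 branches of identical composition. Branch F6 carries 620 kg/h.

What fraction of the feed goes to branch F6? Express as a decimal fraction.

Fraction to F6 = 620/1410 = 0.4397.

0.440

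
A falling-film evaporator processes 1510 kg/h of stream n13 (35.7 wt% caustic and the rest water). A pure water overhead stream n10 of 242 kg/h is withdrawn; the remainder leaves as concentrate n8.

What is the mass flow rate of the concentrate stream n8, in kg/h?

Concentrate = 1510 − 242 = 1268 kg/h.

1268 kg/h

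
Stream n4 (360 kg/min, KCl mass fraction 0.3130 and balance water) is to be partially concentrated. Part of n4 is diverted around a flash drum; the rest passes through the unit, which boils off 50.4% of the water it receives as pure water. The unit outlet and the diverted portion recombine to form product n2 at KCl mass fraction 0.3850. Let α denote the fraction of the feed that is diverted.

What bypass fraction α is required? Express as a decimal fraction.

All 360×0.313 = 112.68 kg/min of KCl reaches n2, so n2 = 112.68/0.385 = 292.68 kg/min and vapour = 67.325 kg/min.
The evaporator receives (1−α)·360 of feed at 0.687 water and removes 0.504 of that water:
0.504×0.687×(1−α)×360 = 67.325
(1−α) = 67.325/124.65 = 0.5401;  α = 0.4599.

0.460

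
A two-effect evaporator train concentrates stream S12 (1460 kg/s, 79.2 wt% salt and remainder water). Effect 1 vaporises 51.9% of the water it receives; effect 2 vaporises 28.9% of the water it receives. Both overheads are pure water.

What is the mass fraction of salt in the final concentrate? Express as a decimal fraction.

0.918

water in feed = 1460×0.208 = 303.68 kg/s.
After stage 1: water left = (1−0.519)×303.68 = 146.07; stream total = 1302.4 kg/s.
After stage 2: water left = (1−0.289)×146.07 = 103.86; final concentrate = 1260.2 kg/s.
salt fraction = 1156.3/1260.2 = 0.918.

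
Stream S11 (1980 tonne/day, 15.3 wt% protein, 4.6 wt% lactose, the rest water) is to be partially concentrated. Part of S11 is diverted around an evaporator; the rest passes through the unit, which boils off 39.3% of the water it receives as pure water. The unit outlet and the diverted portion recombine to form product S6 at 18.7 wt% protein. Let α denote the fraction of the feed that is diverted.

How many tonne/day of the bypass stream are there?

836.4 tonne/day

All 1980×0.153 = 302.94 tonne/day of protein reaches S6, so S6 = 302.94/0.187 = 1620 tonne/day and vapour = 360 tonne/day.
The evaporator receives (1−α)·1980 of feed at 0.801 water and removes 0.393 of that water:
0.393×0.801×(1−α)×1980 = 360
(1−α) = 360/623.29 = 0.5776;  α = 0.4224.
Bypass flow = 0.4224×1980 = 836.39 tonne/day.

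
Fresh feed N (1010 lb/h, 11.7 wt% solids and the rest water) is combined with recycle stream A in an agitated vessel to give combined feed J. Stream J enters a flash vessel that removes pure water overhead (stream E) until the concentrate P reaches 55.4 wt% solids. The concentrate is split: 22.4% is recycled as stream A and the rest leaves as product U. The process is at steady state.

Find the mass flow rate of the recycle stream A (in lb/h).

Overall solids balance (none leaves overhead): solids in fresh feed = solids in product, i.e. 1010×0.117 = (1−0.224)·P·0.554.
P = 118.17/(0.554×0.776) = 274.88 lb/h.
Recycle A = 0.224×274.88 = 61.572 lb/h.

61.57 lb/h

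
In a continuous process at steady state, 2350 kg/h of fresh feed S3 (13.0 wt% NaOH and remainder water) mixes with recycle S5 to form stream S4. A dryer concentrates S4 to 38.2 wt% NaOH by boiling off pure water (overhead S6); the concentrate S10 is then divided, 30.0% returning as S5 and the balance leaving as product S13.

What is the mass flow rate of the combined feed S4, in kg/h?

Overall NaOH balance (none leaves overhead): NaOH in fresh feed = NaOH in product, i.e. 2350×0.130 = (1−0.300)·S10·0.382.
S10 = 305.5/(0.382×0.700) = 1142.5 kg/h.
Recycle S5 = 0.300×1142.5 = 342.74 kg/h.
Combined feed S4 = 2350 + 342.74 = 2692.7 kg/h.

2693 kg/h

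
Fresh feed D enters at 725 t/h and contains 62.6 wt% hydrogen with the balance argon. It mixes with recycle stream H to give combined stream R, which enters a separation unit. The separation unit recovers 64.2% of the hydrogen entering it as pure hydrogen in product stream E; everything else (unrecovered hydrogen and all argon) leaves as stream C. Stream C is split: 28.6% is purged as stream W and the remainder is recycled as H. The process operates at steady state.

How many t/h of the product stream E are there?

391.4 t/h

hydrogen in R: m_A = 725×0.626 + (1−0.286)·(1−0.642)·m_A, so m_A = 453.85/0.7444 = 609.7 t/h.
Product E = 0.642×609.7 = 391.42 t/h.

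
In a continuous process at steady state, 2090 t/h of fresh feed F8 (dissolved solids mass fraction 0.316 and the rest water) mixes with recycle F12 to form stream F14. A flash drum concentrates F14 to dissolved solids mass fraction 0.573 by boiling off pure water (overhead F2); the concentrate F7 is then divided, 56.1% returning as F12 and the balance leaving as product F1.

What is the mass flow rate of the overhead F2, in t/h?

937.4 t/h

Overall dissolved solids balance (none leaves overhead): dissolved solids in fresh feed = dissolved solids in product, i.e. 2090×0.316 = (1−0.561)·F7·0.573.
F7 = 660.44/(0.573×0.439) = 2625.5 t/h.
Recycle F12 = 0.561×2625.5 = 1472.9 t/h.
Combined feed F14 = 2090 + 1472.9 = 3562.9 t/h.
Overhead F2 = F14 − F7 = 3562.9 − 2625.5 = 937.4 t/h.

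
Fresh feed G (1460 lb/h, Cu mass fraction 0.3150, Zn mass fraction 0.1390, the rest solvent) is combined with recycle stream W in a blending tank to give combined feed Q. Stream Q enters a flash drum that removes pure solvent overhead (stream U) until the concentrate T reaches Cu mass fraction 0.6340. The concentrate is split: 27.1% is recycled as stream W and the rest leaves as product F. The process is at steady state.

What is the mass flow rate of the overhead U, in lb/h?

Overall Cu balance (none leaves overhead): Cu in fresh feed = Cu in product, i.e. 1460×0.315 = (1−0.271)·T·0.634.
T = 459.9/(0.634×0.729) = 995.05 lb/h.
Recycle W = 0.271×995.05 = 269.66 lb/h.
Combined feed Q = 1460 + 269.66 = 1729.7 lb/h.
Overhead U = Q − T = 1729.7 − 995.05 = 734.61 lb/h.

734.6 lb/h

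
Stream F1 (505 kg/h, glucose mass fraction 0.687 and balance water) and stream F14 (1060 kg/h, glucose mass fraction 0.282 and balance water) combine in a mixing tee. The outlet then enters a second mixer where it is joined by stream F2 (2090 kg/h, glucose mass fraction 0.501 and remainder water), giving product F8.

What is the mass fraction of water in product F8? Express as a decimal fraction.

Overall, product flow = 3655 kg/h.
water in = 505×0.313 + 1060×0.718 + 2090×0.499 = 1962.1 kg/h.
water fraction in F8 = 0.537.

0.537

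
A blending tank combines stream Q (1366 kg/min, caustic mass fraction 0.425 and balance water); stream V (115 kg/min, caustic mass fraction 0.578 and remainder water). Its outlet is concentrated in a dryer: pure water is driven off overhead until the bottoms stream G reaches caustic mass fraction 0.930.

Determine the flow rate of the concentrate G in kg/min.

caustic entering = 1366×0.425 + 115×0.578 = 647.02 kg/min.
All caustic reports to G, so G = 647.02/0.930 = 695.72 kg/min.

695.7 kg/min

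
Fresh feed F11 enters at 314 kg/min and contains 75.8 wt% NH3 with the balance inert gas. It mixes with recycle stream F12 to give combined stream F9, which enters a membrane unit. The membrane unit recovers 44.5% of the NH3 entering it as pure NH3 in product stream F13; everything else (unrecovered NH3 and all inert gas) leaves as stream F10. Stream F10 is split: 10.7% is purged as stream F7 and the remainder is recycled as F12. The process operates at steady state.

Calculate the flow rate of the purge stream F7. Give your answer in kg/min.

104 kg/min

inert gas enters only via F11 and leaves only via the purge: 314×0.242 = 0.107×(inert gas in F10), and the membrane unit passes all inert gas, so inert gas in F9 = inert gas in F10 = 710.17 kg/min.
NH3 in F9: m_A = 314×0.758 + (1−0.107)·(1−0.445)·m_A, so m_A = 238.01/0.5044 = 471.89 kg/min.
F10 = (1−0.445)×471.89 + 710.17 = 972.06 kg/min.
Purge F7 = 0.107×972.06 = 104.01 kg/min.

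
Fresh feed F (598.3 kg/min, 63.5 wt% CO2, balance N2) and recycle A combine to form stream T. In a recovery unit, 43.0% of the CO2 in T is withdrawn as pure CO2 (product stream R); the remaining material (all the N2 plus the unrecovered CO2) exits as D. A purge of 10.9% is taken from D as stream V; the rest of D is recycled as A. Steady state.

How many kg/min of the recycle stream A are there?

2177 kg/min

N2 enters only via F and leaves only via the purge: 598.3×0.365 = 0.109×(N2 in D), and the recovery unit passes all N2, so N2 in T = N2 in D = 2003.5 kg/min.
CO2 in T: m_A = 598.3×0.635 + (1−0.109)·(1−0.430)·m_A, so m_A = 379.92/0.4921 = 771.99 kg/min.
D = (1−0.430)×771.99 + 2003.5 = 2443.5 kg/min.
Recycle A = (1−0.109)×2443.5 = 2177.2 kg/min.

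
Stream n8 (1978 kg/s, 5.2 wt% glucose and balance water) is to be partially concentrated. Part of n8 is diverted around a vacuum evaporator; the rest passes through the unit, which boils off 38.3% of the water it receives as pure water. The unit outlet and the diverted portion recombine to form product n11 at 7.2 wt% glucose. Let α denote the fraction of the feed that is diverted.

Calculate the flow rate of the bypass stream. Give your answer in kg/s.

464.7 kg/s

All 1978×0.052 = 102.86 kg/s of glucose reaches n11, so n11 = 102.86/0.072 = 1428.6 kg/s and vapour = 549.44 kg/s.
The evaporator receives (1−α)·1978 of feed at 0.948 water and removes 0.383 of that water:
0.383×0.948×(1−α)×1978 = 549.44
(1−α) = 549.44/718.18 = 0.7651;  α = 0.2349.
Bypass flow = 0.2349×1978 = 464.73 kg/s.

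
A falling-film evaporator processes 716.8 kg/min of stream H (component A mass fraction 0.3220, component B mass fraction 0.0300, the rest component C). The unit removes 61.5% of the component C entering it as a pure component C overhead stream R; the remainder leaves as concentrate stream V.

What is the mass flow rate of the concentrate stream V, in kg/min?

431.1 kg/min

component C entering = 716.8×0.648 = 464.49 kg/min; overhead removed = 0.615×464.49 = 285.66 kg/min.
Concentrate = 716.8 − 285.66 = 431.14 kg/min.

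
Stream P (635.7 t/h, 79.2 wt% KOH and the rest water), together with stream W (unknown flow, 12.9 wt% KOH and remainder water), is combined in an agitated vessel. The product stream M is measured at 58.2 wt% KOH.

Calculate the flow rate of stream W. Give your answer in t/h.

294.7 t/h

Let W be the unknown flow. Total out = 635.7 + W.
KOH balance: 503.47 + 0.129·W = 0.582·(635.7 + W)
(0.129 − 0.582)·W = 0.582×635.7 − 503.47 = -133.5
W = -133.5 / -0.453 = 294.7 t/h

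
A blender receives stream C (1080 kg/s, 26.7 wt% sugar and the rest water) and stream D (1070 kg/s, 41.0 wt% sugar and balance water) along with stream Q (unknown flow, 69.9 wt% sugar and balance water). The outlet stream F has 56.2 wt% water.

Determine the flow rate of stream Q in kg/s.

822.4 kg/s

Let Q be the unknown flow. Total out = 2150 + Q.
water balance: 1422.9 + 0.301·Q = 0.562·(2150 + Q)
(0.301 − 0.562)·Q = 0.562×2150 − 1422.9 = -214.64
Q = -214.64 / -0.261 = 822.38 kg/s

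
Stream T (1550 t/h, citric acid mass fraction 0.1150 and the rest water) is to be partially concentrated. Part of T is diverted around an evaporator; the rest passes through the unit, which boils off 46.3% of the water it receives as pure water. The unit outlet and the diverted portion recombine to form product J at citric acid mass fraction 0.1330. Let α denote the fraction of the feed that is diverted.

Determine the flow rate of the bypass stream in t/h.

1038 t/h

All 1550×0.115 = 178.25 t/h of citric acid reaches J, so J = 178.25/0.133 = 1340.2 t/h and vapour = 209.77 t/h.
The evaporator receives (1−α)·1550 of feed at 0.885 water and removes 0.463 of that water:
0.463×0.885×(1−α)×1550 = 209.77
(1−α) = 209.77/635.12 = 0.3303;  α = 0.6697.
Bypass flow = 0.6697×1550 = 1038 t/h.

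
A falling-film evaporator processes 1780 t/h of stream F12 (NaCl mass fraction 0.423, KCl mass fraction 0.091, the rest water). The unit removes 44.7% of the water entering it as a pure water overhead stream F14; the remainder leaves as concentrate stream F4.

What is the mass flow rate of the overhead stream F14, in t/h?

water entering = 1780×0.486 = 865.08 t/h; overhead removed = 0.447×865.08 = 386.69 t/h.

386.7 t/h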